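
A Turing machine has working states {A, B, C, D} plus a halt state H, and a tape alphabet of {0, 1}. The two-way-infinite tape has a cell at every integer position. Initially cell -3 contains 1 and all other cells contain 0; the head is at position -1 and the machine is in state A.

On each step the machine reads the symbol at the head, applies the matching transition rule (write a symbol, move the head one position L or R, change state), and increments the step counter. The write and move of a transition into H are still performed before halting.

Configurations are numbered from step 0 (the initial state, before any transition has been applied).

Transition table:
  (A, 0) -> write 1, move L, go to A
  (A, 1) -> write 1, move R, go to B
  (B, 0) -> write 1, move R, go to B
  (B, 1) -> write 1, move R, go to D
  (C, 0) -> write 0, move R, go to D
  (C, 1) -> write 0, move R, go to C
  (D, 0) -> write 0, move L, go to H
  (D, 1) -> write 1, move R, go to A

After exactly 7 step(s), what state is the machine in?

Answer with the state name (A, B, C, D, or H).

Answer: B

Derivation:
Step 1: in state A at pos -1, read 0 -> (A,0)->write 1,move L,goto A. Now: state=A, head=-2, tape[-4..0]=01010 (head:   ^)
Step 2: in state A at pos -2, read 0 -> (A,0)->write 1,move L,goto A. Now: state=A, head=-3, tape[-4..0]=01110 (head:  ^)
Step 3: in state A at pos -3, read 1 -> (A,1)->write 1,move R,goto B. Now: state=B, head=-2, tape[-4..0]=01110 (head:   ^)
Step 4: in state B at pos -2, read 1 -> (B,1)->write 1,move R,goto D. Now: state=D, head=-1, tape[-4..0]=01110 (head:    ^)
Step 5: in state D at pos -1, read 1 -> (D,1)->write 1,move R,goto A. Now: state=A, head=0, tape[-4..1]=011100 (head:     ^)
Step 6: in state A at pos 0, read 0 -> (A,0)->write 1,move L,goto A. Now: state=A, head=-1, tape[-4..1]=011110 (head:    ^)
Step 7: in state A at pos -1, read 1 -> (A,1)->write 1,move R,goto B. Now: state=B, head=0, tape[-4..1]=011110 (head:     ^)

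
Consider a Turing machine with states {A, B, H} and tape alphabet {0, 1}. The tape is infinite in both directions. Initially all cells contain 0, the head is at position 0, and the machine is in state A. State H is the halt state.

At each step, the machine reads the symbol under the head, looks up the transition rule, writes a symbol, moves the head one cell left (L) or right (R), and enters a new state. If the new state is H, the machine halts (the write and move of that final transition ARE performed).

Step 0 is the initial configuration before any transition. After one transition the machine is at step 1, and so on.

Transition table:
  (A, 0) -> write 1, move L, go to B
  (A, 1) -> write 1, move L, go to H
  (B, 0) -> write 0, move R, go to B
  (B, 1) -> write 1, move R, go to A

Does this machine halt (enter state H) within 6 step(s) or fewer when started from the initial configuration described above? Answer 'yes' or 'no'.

Step 1: in state A at pos 0, read 0 -> (A,0)->write 1,move L,goto B. Now: state=B, head=-1, tape[-2..1]=0010 (head:  ^)
Step 2: in state B at pos -1, read 0 -> (B,0)->write 0,move R,goto B. Now: state=B, head=0, tape[-2..1]=0010 (head:   ^)
Step 3: in state B at pos 0, read 1 -> (B,1)->write 1,move R,goto A. Now: state=A, head=1, tape[-2..2]=00100 (head:    ^)
Step 4: in state A at pos 1, read 0 -> (A,0)->write 1,move L,goto B. Now: state=B, head=0, tape[-2..2]=00110 (head:   ^)
Step 5: in state B at pos 0, read 1 -> (B,1)->write 1,move R,goto A. Now: state=A, head=1, tape[-2..2]=00110 (head:    ^)
Step 6: in state A at pos 1, read 1 -> (A,1)->write 1,move L,goto H. Now: state=H, head=0, tape[-2..2]=00110 (head:   ^)
State H reached at step 6; 6 <= 6 -> yes

Answer: yes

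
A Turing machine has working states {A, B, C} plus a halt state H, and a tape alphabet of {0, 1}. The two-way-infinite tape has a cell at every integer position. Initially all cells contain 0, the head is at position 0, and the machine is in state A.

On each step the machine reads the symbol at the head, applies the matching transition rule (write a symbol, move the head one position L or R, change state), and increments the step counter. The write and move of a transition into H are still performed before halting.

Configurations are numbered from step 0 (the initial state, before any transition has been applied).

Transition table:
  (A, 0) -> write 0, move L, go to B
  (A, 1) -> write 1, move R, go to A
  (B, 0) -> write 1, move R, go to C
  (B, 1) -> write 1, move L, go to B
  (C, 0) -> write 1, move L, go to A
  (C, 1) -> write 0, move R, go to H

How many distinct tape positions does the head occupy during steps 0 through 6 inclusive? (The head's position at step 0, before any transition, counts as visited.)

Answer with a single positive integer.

Answer: 3

Derivation:
Step 1: in state A at pos 0, read 0 -> (A,0)->write 0,move L,goto B. Now: state=B, head=-1, tape[-2..1]=0000 (head:  ^)
Step 2: in state B at pos -1, read 0 -> (B,0)->write 1,move R,goto C. Now: state=C, head=0, tape[-2..1]=0100 (head:   ^)
Step 3: in state C at pos 0, read 0 -> (C,0)->write 1,move L,goto A. Now: state=A, head=-1, tape[-2..1]=0110 (head:  ^)
Step 4: in state A at pos -1, read 1 -> (A,1)->write 1,move R,goto A. Now: state=A, head=0, tape[-2..1]=0110 (head:   ^)
Step 5: in state A at pos 0, read 1 -> (A,1)->write 1,move R,goto A. Now: state=A, head=1, tape[-2..2]=01100 (head:    ^)
Step 6: in state A at pos 1, read 0 -> (A,0)->write 0,move L,goto B. Now: state=B, head=0, tape[-2..2]=01100 (head:   ^)
Head positions at steps 0..6: starting at 0, distinct positions visited = {-1, 0, 1} -> 3 position(s)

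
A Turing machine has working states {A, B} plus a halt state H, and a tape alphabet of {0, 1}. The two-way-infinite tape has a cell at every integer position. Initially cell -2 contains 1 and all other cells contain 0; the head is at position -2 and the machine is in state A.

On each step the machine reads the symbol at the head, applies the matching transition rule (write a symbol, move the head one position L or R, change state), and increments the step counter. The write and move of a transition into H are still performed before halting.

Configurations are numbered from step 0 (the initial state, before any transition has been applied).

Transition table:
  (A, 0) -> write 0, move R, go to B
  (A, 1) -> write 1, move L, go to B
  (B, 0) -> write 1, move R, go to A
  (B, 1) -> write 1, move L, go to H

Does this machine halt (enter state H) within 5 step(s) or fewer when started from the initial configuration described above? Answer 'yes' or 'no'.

Answer: yes

Derivation:
Step 1: in state A at pos -2, read 1 -> (A,1)->write 1,move L,goto B. Now: state=B, head=-3, tape[-4..-1]=0010 (head:  ^)
Step 2: in state B at pos -3, read 0 -> (B,0)->write 1,move R,goto A. Now: state=A, head=-2, tape[-4..-1]=0110 (head:   ^)
Step 3: in state A at pos -2, read 1 -> (A,1)->write 1,move L,goto B. Now: state=B, head=-3, tape[-4..-1]=0110 (head:  ^)
Step 4: in state B at pos -3, read 1 -> (B,1)->write 1,move L,goto H. Now: state=H, head=-4, tape[-5..-1]=00110 (head:  ^)
State H reached at step 4; 4 <= 5 -> yes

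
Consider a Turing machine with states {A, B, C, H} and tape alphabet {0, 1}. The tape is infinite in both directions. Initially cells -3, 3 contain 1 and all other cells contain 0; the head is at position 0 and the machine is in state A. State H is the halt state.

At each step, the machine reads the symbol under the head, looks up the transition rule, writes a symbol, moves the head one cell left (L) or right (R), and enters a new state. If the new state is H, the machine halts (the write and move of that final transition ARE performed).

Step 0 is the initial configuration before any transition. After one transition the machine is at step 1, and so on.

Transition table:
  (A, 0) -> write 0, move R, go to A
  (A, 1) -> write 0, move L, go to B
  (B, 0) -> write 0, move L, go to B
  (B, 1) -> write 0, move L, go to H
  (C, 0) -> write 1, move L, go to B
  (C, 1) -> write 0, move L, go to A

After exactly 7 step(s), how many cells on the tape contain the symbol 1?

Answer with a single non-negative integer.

Step 1: in state A at pos 0, read 0 -> (A,0)->write 0,move R,goto A. Now: state=A, head=1, tape[-4..4]=010000010 (head:      ^)
Step 2: in state A at pos 1, read 0 -> (A,0)->write 0,move R,goto A. Now: state=A, head=2, tape[-4..4]=010000010 (head:       ^)
Step 3: in state A at pos 2, read 0 -> (A,0)->write 0,move R,goto A. Now: state=A, head=3, tape[-4..4]=010000010 (head:        ^)
Step 4: in state A at pos 3, read 1 -> (A,1)->write 0,move L,goto B. Now: state=B, head=2, tape[-4..4]=010000000 (head:       ^)
Step 5: in state B at pos 2, read 0 -> (B,0)->write 0,move L,goto B. Now: state=B, head=1, tape[-4..4]=010000000 (head:      ^)
Step 6: in state B at pos 1, read 0 -> (B,0)->write 0,move L,goto B. Now: state=B, head=0, tape[-4..4]=010000000 (head:     ^)
Step 7: in state B at pos 0, read 0 -> (B,0)->write 0,move L,goto B. Now: state=B, head=-1, tape[-4..4]=010000000 (head:    ^)
Cells containing 1 after step 7: {-3} -> 1 cell(s)

Answer: 1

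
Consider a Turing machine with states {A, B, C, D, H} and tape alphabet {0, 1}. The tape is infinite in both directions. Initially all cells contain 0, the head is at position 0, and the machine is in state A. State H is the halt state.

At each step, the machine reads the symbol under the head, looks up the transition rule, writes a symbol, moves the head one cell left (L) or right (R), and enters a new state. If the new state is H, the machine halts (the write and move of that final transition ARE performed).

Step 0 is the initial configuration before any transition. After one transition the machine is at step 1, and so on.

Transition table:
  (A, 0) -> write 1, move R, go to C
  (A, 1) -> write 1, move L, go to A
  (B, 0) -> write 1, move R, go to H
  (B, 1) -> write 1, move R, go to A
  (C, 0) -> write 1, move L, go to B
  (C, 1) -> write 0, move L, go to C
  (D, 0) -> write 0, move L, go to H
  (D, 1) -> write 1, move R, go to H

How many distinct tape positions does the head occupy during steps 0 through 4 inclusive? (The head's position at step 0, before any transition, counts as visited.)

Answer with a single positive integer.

Step 1: in state A at pos 0, read 0 -> (A,0)->write 1,move R,goto C. Now: state=C, head=1, tape[-1..2]=0100 (head:   ^)
Step 2: in state C at pos 1, read 0 -> (C,0)->write 1,move L,goto B. Now: state=B, head=0, tape[-1..2]=0110 (head:  ^)
Step 3: in state B at pos 0, read 1 -> (B,1)->write 1,move R,goto A. Now: state=A, head=1, tape[-1..2]=0110 (head:   ^)
Step 4: in state A at pos 1, read 1 -> (A,1)->write 1,move L,goto A. Now: state=A, head=0, tape[-1..2]=0110 (head:  ^)
Head positions at steps 0..4: starting at 0, distinct positions visited = {0, 1} -> 2 position(s)

Answer: 2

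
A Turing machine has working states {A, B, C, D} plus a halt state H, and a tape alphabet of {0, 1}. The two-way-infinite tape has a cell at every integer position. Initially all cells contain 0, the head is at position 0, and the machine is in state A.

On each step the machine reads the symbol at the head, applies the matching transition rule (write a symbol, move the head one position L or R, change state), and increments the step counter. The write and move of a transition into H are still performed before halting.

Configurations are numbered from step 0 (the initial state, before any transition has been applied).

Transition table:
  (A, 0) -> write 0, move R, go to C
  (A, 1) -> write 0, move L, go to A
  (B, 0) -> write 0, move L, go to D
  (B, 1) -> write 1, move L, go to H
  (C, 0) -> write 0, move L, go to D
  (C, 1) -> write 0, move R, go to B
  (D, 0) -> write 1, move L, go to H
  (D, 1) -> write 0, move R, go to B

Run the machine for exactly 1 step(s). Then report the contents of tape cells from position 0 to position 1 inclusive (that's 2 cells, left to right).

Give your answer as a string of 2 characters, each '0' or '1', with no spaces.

Answer: 00

Derivation:
Step 1: in state A at pos 0, read 0 -> (A,0)->write 0,move R,goto C. Now: state=C, head=1, tape[-1..2]=0000 (head:   ^)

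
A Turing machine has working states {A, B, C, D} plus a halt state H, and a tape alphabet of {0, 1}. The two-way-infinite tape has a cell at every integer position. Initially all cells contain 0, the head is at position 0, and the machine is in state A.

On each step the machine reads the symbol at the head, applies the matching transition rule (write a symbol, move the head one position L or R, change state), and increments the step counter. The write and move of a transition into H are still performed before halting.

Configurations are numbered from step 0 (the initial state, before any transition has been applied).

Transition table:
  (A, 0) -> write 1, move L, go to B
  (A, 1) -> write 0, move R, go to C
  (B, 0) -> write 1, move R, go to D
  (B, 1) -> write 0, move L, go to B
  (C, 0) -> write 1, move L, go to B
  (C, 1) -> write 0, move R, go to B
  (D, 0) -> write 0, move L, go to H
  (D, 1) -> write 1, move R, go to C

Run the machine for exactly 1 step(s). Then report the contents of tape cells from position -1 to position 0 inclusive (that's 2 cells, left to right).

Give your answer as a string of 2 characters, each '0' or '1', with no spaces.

Answer: 01

Derivation:
Step 1: in state A at pos 0, read 0 -> (A,0)->write 1,move L,goto B. Now: state=B, head=-1, tape[-2..1]=0010 (head:  ^)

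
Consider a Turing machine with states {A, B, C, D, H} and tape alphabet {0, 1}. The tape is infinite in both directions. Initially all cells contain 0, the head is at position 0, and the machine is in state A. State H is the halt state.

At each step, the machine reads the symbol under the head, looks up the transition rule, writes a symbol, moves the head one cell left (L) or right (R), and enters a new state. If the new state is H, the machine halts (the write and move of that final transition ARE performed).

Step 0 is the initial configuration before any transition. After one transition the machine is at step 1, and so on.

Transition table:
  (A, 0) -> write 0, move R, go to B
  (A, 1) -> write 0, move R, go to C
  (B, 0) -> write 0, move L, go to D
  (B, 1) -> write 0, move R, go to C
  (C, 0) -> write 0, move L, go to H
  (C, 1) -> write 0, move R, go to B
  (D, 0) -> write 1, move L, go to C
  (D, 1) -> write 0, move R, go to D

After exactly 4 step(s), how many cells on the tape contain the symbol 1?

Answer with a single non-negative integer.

Answer: 1

Derivation:
Step 1: in state A at pos 0, read 0 -> (A,0)->write 0,move R,goto B. Now: state=B, head=1, tape[-1..2]=0000 (head:   ^)
Step 2: in state B at pos 1, read 0 -> (B,0)->write 0,move L,goto D. Now: state=D, head=0, tape[-1..2]=0000 (head:  ^)
Step 3: in state D at pos 0, read 0 -> (D,0)->write 1,move L,goto C. Now: state=C, head=-1, tape[-2..2]=00100 (head:  ^)
Step 4: in state C at pos -1, read 0 -> (C,0)->write 0,move L,goto H. Now: state=H, head=-2, tape[-3..2]=000100 (head:  ^)
Cells containing 1 after step 4: {0} -> 1 cell(s)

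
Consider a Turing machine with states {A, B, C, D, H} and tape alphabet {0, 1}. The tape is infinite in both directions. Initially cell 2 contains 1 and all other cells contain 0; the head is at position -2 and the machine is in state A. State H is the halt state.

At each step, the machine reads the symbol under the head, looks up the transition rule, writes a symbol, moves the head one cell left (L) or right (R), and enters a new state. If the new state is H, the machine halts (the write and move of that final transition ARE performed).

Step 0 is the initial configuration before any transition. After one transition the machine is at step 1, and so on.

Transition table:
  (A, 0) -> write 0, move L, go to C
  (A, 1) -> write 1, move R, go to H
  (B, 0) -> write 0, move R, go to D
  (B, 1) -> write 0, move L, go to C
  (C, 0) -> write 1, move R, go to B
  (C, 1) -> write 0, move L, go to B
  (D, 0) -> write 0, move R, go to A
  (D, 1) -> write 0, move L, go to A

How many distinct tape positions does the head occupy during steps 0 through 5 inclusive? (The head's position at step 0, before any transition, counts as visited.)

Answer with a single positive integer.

Step 1: in state A at pos -2, read 0 -> (A,0)->write 0,move L,goto C. Now: state=C, head=-3, tape[-4..3]=00000010 (head:  ^)
Step 2: in state C at pos -3, read 0 -> (C,0)->write 1,move R,goto B. Now: state=B, head=-2, tape[-4..3]=01000010 (head:   ^)
Step 3: in state B at pos -2, read 0 -> (B,0)->write 0,move R,goto D. Now: state=D, head=-1, tape[-4..3]=01000010 (head:    ^)
Step 4: in state D at pos -1, read 0 -> (D,0)->write 0,move R,goto A. Now: state=A, head=0, tape[-4..3]=01000010 (head:     ^)
Step 5: in state A at pos 0, read 0 -> (A,0)->write 0,move L,goto C. Now: state=C, head=-1, tape[-4..3]=01000010 (head:    ^)
Head positions at steps 0..5: starting at -2, distinct positions visited = {-3, -2, -1, 0} -> 4 position(s)

Answer: 4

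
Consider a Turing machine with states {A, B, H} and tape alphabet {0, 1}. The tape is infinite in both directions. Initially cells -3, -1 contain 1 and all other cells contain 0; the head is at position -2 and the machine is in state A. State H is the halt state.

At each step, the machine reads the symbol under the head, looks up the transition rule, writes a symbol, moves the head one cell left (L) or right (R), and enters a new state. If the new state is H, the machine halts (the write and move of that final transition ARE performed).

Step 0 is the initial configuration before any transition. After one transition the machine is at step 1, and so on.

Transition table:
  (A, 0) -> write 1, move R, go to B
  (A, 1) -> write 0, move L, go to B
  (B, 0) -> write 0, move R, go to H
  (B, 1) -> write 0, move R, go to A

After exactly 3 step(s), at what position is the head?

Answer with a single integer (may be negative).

Answer: 1

Derivation:
Step 1: in state A at pos -2, read 0 -> (A,0)->write 1,move R,goto B. Now: state=B, head=-1, tape[-4..0]=01110 (head:    ^)
Step 2: in state B at pos -1, read 1 -> (B,1)->write 0,move R,goto A. Now: state=A, head=0, tape[-4..1]=011000 (head:     ^)
Step 3: in state A at pos 0, read 0 -> (A,0)->write 1,move R,goto B. Now: state=B, head=1, tape[-4..2]=0110100 (head:      ^)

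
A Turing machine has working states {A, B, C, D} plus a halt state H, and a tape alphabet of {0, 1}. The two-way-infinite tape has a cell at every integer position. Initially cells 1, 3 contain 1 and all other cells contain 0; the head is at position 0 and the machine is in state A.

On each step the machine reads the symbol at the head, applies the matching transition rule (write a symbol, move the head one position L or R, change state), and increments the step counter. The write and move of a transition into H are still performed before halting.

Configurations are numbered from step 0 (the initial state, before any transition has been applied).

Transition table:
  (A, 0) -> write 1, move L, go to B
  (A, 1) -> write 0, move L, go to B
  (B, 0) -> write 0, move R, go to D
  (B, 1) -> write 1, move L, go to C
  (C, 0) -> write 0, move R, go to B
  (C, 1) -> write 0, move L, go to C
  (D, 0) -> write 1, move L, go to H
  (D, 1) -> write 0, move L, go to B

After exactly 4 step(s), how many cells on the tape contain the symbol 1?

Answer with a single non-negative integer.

Step 1: in state A at pos 0, read 0 -> (A,0)->write 1,move L,goto B. Now: state=B, head=-1, tape[-2..4]=0011010 (head:  ^)
Step 2: in state B at pos -1, read 0 -> (B,0)->write 0,move R,goto D. Now: state=D, head=0, tape[-2..4]=0011010 (head:   ^)
Step 3: in state D at pos 0, read 1 -> (D,1)->write 0,move L,goto B. Now: state=B, head=-1, tape[-2..4]=0001010 (head:  ^)
Step 4: in state B at pos -1, read 0 -> (B,0)->write 0,move R,goto D. Now: state=D, head=0, tape[-2..4]=0001010 (head:   ^)
Cells containing 1 after step 4: {1, 3} -> 2 cell(s)

Answer: 2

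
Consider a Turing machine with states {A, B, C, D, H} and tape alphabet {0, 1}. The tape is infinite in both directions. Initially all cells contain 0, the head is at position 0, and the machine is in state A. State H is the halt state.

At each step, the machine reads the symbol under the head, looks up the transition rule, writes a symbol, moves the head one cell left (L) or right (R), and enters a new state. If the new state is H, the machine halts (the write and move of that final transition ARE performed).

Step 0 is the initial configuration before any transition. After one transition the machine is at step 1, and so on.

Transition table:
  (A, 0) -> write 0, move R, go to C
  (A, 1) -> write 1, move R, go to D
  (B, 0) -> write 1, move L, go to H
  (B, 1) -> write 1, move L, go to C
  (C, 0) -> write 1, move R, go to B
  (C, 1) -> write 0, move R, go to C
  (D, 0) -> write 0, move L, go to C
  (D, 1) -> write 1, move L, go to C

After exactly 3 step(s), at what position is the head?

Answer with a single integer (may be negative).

Answer: 1

Derivation:
Step 1: in state A at pos 0, read 0 -> (A,0)->write 0,move R,goto C. Now: state=C, head=1, tape[-1..2]=0000 (head:   ^)
Step 2: in state C at pos 1, read 0 -> (C,0)->write 1,move R,goto B. Now: state=B, head=2, tape[-1..3]=00100 (head:    ^)
Step 3: in state B at pos 2, read 0 -> (B,0)->write 1,move L,goto H. Now: state=H, head=1, tape[-1..3]=00110 (head:   ^)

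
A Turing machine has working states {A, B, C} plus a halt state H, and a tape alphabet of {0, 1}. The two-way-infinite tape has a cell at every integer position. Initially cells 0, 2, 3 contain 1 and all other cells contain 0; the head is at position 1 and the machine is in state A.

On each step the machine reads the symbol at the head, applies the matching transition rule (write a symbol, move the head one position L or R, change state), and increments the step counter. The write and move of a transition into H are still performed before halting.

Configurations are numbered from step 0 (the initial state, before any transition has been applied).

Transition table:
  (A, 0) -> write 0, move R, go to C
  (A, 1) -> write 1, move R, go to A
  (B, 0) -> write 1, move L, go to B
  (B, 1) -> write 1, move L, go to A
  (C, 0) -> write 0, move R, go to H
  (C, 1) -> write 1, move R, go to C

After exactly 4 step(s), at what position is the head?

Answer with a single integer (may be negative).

Answer: 5

Derivation:
Step 1: in state A at pos 1, read 0 -> (A,0)->write 0,move R,goto C. Now: state=C, head=2, tape[-1..4]=010110 (head:    ^)
Step 2: in state C at pos 2, read 1 -> (C,1)->write 1,move R,goto C. Now: state=C, head=3, tape[-1..4]=010110 (head:     ^)
Step 3: in state C at pos 3, read 1 -> (C,1)->write 1,move R,goto C. Now: state=C, head=4, tape[-1..5]=0101100 (head:      ^)
Step 4: in state C at pos 4, read 0 -> (C,0)->write 0,move R,goto H. Now: state=H, head=5, tape[-1..6]=01011000 (head:       ^)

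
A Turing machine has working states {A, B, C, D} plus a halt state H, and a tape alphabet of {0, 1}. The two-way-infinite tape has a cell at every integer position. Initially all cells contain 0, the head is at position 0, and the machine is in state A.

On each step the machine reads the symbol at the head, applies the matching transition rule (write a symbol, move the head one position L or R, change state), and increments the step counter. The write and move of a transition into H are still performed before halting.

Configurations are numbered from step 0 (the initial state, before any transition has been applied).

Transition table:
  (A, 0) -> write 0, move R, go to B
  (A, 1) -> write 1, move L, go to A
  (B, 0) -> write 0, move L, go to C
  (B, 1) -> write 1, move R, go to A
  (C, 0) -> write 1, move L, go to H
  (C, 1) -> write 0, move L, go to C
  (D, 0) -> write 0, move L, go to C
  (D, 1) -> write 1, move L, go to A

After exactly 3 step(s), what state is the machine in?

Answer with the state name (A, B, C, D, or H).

Step 1: in state A at pos 0, read 0 -> (A,0)->write 0,move R,goto B. Now: state=B, head=1, tape[-1..2]=0000 (head:   ^)
Step 2: in state B at pos 1, read 0 -> (B,0)->write 0,move L,goto C. Now: state=C, head=0, tape[-1..2]=0000 (head:  ^)
Step 3: in state C at pos 0, read 0 -> (C,0)->write 1,move L,goto H. Now: state=H, head=-1, tape[-2..2]=00100 (head:  ^)

Answer: H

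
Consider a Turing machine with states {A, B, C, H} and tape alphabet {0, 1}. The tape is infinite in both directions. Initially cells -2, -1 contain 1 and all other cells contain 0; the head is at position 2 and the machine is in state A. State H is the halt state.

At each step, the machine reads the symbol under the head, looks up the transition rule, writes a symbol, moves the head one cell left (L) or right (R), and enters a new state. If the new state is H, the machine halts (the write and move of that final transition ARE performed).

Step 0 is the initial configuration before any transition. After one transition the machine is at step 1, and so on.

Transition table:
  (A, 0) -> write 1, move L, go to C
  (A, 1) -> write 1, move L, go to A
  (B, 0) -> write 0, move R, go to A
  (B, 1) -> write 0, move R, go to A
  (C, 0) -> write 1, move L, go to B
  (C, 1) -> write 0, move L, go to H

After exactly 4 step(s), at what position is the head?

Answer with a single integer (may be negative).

Answer: 0

Derivation:
Step 1: in state A at pos 2, read 0 -> (A,0)->write 1,move L,goto C. Now: state=C, head=1, tape[-3..3]=0110010 (head:     ^)
Step 2: in state C at pos 1, read 0 -> (C,0)->write 1,move L,goto B. Now: state=B, head=0, tape[-3..3]=0110110 (head:    ^)
Step 3: in state B at pos 0, read 0 -> (B,0)->write 0,move R,goto A. Now: state=A, head=1, tape[-3..3]=0110110 (head:     ^)
Step 4: in state A at pos 1, read 1 -> (A,1)->write 1,move L,goto A. Now: state=A, head=0, tape[-3..3]=0110110 (head:    ^)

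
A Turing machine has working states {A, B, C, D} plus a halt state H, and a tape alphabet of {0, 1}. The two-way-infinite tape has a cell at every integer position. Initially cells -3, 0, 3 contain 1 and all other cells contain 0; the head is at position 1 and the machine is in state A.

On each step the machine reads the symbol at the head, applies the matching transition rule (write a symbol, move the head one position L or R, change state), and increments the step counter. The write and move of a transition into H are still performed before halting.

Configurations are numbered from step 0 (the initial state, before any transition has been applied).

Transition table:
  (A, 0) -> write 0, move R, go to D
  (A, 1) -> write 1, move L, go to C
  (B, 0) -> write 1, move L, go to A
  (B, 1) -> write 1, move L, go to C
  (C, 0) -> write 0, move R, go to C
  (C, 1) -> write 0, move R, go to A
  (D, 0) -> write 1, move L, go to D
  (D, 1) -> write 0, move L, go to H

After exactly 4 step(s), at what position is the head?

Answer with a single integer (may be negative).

Step 1: in state A at pos 1, read 0 -> (A,0)->write 0,move R,goto D. Now: state=D, head=2, tape[-4..4]=010010010 (head:       ^)
Step 2: in state D at pos 2, read 0 -> (D,0)->write 1,move L,goto D. Now: state=D, head=1, tape[-4..4]=010010110 (head:      ^)
Step 3: in state D at pos 1, read 0 -> (D,0)->write 1,move L,goto D. Now: state=D, head=0, tape[-4..4]=010011110 (head:     ^)
Step 4: in state D at pos 0, read 1 -> (D,1)->write 0,move L,goto H. Now: state=H, head=-1, tape[-4..4]=010001110 (head:    ^)

Answer: -1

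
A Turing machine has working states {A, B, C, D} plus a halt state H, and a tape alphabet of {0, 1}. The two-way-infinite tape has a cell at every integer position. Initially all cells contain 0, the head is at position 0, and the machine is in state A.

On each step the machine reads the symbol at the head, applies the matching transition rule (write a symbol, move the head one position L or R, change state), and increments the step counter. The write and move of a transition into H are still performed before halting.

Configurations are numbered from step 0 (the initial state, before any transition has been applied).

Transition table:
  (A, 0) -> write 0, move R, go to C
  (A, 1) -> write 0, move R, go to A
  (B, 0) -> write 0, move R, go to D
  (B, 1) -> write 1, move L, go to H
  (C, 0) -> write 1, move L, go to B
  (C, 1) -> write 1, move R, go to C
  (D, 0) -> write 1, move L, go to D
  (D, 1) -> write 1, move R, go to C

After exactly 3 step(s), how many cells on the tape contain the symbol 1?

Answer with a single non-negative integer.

Answer: 1

Derivation:
Step 1: in state A at pos 0, read 0 -> (A,0)->write 0,move R,goto C. Now: state=C, head=1, tape[-1..2]=0000 (head:   ^)
Step 2: in state C at pos 1, read 0 -> (C,0)->write 1,move L,goto B. Now: state=B, head=0, tape[-1..2]=0010 (head:  ^)
Step 3: in state B at pos 0, read 0 -> (B,0)->write 0,move R,goto D. Now: state=D, head=1, tape[-1..2]=0010 (head:   ^)
Cells containing 1 after step 3: {1} -> 1 cell(s)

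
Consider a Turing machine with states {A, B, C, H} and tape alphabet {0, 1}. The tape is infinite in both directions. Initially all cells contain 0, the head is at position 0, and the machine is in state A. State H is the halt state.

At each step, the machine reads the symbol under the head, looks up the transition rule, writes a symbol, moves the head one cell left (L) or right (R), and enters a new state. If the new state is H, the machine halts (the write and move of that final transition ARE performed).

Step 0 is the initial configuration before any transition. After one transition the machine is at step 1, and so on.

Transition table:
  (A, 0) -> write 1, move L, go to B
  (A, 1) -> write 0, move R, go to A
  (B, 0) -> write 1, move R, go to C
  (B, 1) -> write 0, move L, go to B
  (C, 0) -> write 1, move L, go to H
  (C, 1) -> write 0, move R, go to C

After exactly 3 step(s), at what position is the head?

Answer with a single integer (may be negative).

Answer: 1

Derivation:
Step 1: in state A at pos 0, read 0 -> (A,0)->write 1,move L,goto B. Now: state=B, head=-1, tape[-2..1]=0010 (head:  ^)
Step 2: in state B at pos -1, read 0 -> (B,0)->write 1,move R,goto C. Now: state=C, head=0, tape[-2..1]=0110 (head:   ^)
Step 3: in state C at pos 0, read 1 -> (C,1)->write 0,move R,goto C. Now: state=C, head=1, tape[-2..2]=01000 (head:    ^)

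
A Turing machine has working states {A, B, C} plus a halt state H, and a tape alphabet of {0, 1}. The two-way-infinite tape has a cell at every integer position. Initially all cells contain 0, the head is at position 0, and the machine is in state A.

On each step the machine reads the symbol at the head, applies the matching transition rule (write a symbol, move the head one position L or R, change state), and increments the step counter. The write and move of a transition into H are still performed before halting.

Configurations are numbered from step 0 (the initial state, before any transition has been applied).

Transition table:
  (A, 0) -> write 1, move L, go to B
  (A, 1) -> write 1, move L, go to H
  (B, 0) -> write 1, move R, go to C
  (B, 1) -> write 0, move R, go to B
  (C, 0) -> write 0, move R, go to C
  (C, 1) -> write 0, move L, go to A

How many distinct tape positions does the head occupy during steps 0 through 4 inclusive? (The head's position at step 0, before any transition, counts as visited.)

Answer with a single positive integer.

Step 1: in state A at pos 0, read 0 -> (A,0)->write 1,move L,goto B. Now: state=B, head=-1, tape[-2..1]=0010 (head:  ^)
Step 2: in state B at pos -1, read 0 -> (B,0)->write 1,move R,goto C. Now: state=C, head=0, tape[-2..1]=0110 (head:   ^)
Step 3: in state C at pos 0, read 1 -> (C,1)->write 0,move L,goto A. Now: state=A, head=-1, tape[-2..1]=0100 (head:  ^)
Step 4: in state A at pos -1, read 1 -> (A,1)->write 1,move L,goto H. Now: state=H, head=-2, tape[-3..1]=00100 (head:  ^)
Head positions at steps 0..4: starting at 0, distinct positions visited = {-2, -1, 0} -> 3 position(s)

Answer: 3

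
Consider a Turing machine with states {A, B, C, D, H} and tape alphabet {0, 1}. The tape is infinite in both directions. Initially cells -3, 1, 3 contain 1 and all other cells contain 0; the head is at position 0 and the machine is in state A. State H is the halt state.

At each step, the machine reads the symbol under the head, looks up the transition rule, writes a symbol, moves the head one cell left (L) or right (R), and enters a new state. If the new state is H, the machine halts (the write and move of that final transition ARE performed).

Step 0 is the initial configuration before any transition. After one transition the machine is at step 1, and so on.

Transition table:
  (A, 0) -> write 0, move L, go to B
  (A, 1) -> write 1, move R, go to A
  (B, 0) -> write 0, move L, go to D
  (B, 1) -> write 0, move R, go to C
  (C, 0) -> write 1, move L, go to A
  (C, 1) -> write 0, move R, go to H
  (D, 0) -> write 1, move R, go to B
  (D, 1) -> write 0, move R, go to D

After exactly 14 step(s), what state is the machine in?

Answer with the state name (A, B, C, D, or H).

Answer: A

Derivation:
Step 1: in state A at pos 0, read 0 -> (A,0)->write 0,move L,goto B. Now: state=B, head=-1, tape[-4..4]=010001010 (head:    ^)
Step 2: in state B at pos -1, read 0 -> (B,0)->write 0,move L,goto D. Now: state=D, head=-2, tape[-4..4]=010001010 (head:   ^)
Step 3: in state D at pos -2, read 0 -> (D,0)->write 1,move R,goto B. Now: state=B, head=-1, tape[-4..4]=011001010 (head:    ^)
Step 4: in state B at pos -1, read 0 -> (B,0)->write 0,move L,goto D. Now: state=D, head=-2, tape[-4..4]=011001010 (head:   ^)
Step 5: in state D at pos -2, read 1 -> (D,1)->write 0,move R,goto D. Now: state=D, head=-1, tape[-4..4]=010001010 (head:    ^)
Step 6: in state D at pos -1, read 0 -> (D,0)->write 1,move R,goto B. Now: state=B, head=0, tape[-4..4]=010101010 (head:     ^)
Step 7: in state B at pos 0, read 0 -> (B,0)->write 0,move L,goto D. Now: state=D, head=-1, tape[-4..4]=010101010 (head:    ^)
Step 8: in state D at pos -1, read 1 -> (D,1)->write 0,move R,goto D. Now: state=D, head=0, tape[-4..4]=010001010 (head:     ^)
Step 9: in state D at pos 0, read 0 -> (D,0)->write 1,move R,goto B. Now: state=B, head=1, tape[-4..4]=010011010 (head:      ^)
Step 10: in state B at pos 1, read 1 -> (B,1)->write 0,move R,goto C. Now: state=C, head=2, tape[-4..4]=010010010 (head:       ^)
Step 11: in state C at pos 2, read 0 -> (C,0)->write 1,move L,goto A. Now: state=A, head=1, tape[-4..4]=010010110 (head:      ^)
Step 12: in state A at pos 1, read 0 -> (A,0)->write 0,move L,goto B. Now: state=B, head=0, tape[-4..4]=010010110 (head:     ^)
Step 13: in state B at pos 0, read 1 -> (B,1)->write 0,move R,goto C. Now: state=C, head=1, tape[-4..4]=010000110 (head:      ^)
Step 14: in state C at pos 1, read 0 -> (C,0)->write 1,move L,goto A. Now: state=A, head=0, tape[-4..4]=010001110 (head:     ^)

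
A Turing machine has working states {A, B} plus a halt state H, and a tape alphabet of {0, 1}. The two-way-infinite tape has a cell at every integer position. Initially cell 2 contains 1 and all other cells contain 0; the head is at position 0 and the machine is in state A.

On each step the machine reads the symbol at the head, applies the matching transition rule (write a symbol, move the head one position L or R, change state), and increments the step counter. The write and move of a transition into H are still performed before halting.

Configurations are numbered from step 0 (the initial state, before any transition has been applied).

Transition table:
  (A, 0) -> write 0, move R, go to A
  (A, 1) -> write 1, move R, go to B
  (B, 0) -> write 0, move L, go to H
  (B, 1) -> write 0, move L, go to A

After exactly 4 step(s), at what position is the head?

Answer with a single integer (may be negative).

Answer: 2

Derivation:
Step 1: in state A at pos 0, read 0 -> (A,0)->write 0,move R,goto A. Now: state=A, head=1, tape[-1..3]=00010 (head:   ^)
Step 2: in state A at pos 1, read 0 -> (A,0)->write 0,move R,goto A. Now: state=A, head=2, tape[-1..3]=00010 (head:    ^)
Step 3: in state A at pos 2, read 1 -> (A,1)->write 1,move R,goto B. Now: state=B, head=3, tape[-1..4]=000100 (head:     ^)
Step 4: in state B at pos 3, read 0 -> (B,0)->write 0,move L,goto H. Now: state=H, head=2, tape[-1..4]=000100 (head:    ^)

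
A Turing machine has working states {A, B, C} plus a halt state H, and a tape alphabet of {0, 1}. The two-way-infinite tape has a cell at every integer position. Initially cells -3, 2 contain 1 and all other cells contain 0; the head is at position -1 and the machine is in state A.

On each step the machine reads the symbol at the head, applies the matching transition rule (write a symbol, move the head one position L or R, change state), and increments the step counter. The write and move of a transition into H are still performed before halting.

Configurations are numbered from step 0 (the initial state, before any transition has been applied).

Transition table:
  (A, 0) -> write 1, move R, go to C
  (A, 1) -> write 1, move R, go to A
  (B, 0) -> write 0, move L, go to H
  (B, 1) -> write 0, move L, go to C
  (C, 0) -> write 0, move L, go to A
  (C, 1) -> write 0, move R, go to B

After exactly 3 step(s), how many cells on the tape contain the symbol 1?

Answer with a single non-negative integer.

Step 1: in state A at pos -1, read 0 -> (A,0)->write 1,move R,goto C. Now: state=C, head=0, tape[-4..3]=01010010 (head:     ^)
Step 2: in state C at pos 0, read 0 -> (C,0)->write 0,move L,goto A. Now: state=A, head=-1, tape[-4..3]=01010010 (head:    ^)
Step 3: in state A at pos -1, read 1 -> (A,1)->write 1,move R,goto A. Now: state=A, head=0, tape[-4..3]=01010010 (head:     ^)
Cells containing 1 after step 3: {-3, -1, 2} -> 3 cell(s)

Answer: 3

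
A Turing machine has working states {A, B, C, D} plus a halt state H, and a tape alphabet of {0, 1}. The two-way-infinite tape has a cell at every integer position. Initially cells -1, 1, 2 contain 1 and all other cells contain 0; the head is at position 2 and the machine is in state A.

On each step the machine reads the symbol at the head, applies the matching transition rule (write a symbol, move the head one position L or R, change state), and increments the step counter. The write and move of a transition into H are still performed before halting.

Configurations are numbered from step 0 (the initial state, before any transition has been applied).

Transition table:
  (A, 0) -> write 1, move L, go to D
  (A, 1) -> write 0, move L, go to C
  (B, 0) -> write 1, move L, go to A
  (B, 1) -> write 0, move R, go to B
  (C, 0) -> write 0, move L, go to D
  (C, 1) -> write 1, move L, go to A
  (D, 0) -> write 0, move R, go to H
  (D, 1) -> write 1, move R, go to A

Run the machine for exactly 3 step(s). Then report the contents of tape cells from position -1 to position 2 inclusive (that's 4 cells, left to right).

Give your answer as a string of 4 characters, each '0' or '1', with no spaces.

Answer: 1110

Derivation:
Step 1: in state A at pos 2, read 1 -> (A,1)->write 0,move L,goto C. Now: state=C, head=1, tape[-2..3]=010100 (head:    ^)
Step 2: in state C at pos 1, read 1 -> (C,1)->write 1,move L,goto A. Now: state=A, head=0, tape[-2..3]=010100 (head:   ^)
Step 3: in state A at pos 0, read 0 -> (A,0)->write 1,move L,goto D. Now: state=D, head=-1, tape[-2..3]=011100 (head:  ^)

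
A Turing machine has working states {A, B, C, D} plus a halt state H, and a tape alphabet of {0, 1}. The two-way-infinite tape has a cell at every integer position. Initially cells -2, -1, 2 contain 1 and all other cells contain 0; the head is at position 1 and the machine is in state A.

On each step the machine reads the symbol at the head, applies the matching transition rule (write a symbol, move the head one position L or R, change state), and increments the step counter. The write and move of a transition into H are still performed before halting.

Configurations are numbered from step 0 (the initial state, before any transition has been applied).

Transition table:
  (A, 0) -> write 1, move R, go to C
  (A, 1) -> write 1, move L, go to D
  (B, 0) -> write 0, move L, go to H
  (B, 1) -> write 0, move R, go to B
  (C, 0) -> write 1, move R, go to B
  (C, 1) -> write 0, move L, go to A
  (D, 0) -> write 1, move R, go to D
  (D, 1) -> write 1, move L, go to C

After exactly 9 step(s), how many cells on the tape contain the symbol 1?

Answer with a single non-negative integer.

Answer: 4

Derivation:
Step 1: in state A at pos 1, read 0 -> (A,0)->write 1,move R,goto C. Now: state=C, head=2, tape[-3..3]=0110110 (head:      ^)
Step 2: in state C at pos 2, read 1 -> (C,1)->write 0,move L,goto A. Now: state=A, head=1, tape[-3..3]=0110100 (head:     ^)
Step 3: in state A at pos 1, read 1 -> (A,1)->write 1,move L,goto D. Now: state=D, head=0, tape[-3..3]=0110100 (head:    ^)
Step 4: in state D at pos 0, read 0 -> (D,0)->write 1,move R,goto D. Now: state=D, head=1, tape[-3..3]=0111100 (head:     ^)
Step 5: in state D at pos 1, read 1 -> (D,1)->write 1,move L,goto C. Now: state=C, head=0, tape[-3..3]=0111100 (head:    ^)
Step 6: in state C at pos 0, read 1 -> (C,1)->write 0,move L,goto A. Now: state=A, head=-1, tape[-3..3]=0110100 (head:   ^)
Step 7: in state A at pos -1, read 1 -> (A,1)->write 1,move L,goto D. Now: state=D, head=-2, tape[-3..3]=0110100 (head:  ^)
Step 8: in state D at pos -2, read 1 -> (D,1)->write 1,move L,goto C. Now: state=C, head=-3, tape[-4..3]=00110100 (head:  ^)
Step 9: in state C at pos -3, read 0 -> (C,0)->write 1,move R,goto B. Now: state=B, head=-2, tape[-4..3]=01110100 (head:   ^)
Cells containing 1 after step 9: {-3, -2, -1, 1} -> 4 cell(s)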